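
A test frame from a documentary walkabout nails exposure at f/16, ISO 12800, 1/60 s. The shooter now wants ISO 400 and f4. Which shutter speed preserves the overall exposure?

1/30s

ISO: 12800 → 6400 → 3200 → 1600 → 800 → 400 — 5 stops dropped (darker).
Aperture: f/16 → f/11 → f/8 → f/5.6 → f/4 — 4 stops opened up (brighter).
Net change so far: 1 stop darker. Offset with the shutter speed: 1/60 → 1/30.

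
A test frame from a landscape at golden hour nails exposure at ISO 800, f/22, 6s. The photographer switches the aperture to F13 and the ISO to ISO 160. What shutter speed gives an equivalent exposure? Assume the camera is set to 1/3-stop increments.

10 s

Aperture: f/22 → f/20 → f/18 → f/16 → f/14 → f/13 — 1 2/3 stops larger aperture (brighter).
ISO: 800 → 640 → 500 → 400 → 320 → 250 → 200 → 160 — 2 1/3 stops lower (darker).
Net change so far: 2/3 stop darker. Offset with the shutter speed: 6 → 8 → 10.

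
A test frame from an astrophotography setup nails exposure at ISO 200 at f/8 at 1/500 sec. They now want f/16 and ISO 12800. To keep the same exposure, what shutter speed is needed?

1/8000s

Aperture: f/8 → f/11 → f/16 — 2 stops narrower (darker).
ISO: 200 → 400 → 800 → 1600 → 3200 → 6400 → 12800 — 6 stops higher (brighter).
Net change so far: 4 stops brighter. Offset with the shutter speed: 1/500 → 1/1000 → 1/2000 → 1/4000 → 1/8000.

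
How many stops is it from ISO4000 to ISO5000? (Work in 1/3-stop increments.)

4000 → 5000 — count the steps: 1 third-stops = 1/3 stop.

1/3 stop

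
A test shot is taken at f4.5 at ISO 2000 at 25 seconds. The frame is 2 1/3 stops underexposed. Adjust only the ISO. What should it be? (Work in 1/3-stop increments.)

Underexposed by 2 1/3 stops → need 2 1/3 stops brighter.
ISO: 2000 → 2500 → 3200 → 4000 → 5000 → 6400 → 8000 → 10000.

ISO 10000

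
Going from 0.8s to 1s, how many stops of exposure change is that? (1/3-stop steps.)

1/3 stop

0.8 → 1 — count the steps: 1 third-stops = 1/3 stop.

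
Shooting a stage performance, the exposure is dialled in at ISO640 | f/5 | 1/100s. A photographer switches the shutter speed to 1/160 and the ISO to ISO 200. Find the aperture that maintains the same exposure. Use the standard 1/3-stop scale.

Shutter speed: 1/100 → 1/125 → 1/160 — 2/3 stop shorter (darker).
ISO: 640 → 500 → 400 → 320 → 250 → 200 — 1 2/3 stops lower (darker).
Net change so far: 2 1/3 stops darker. Offset with the aperture: f/5 → f/4.5 → f/4 → f/3.5 → f/3.2 → f/2.8 → f/2.5 → f/2.2.

f/2.2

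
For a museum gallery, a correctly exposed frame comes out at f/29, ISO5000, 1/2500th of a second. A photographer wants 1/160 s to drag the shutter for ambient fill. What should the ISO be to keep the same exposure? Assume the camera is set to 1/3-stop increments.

Shutter speed: 1/2500 → 1/2000 → 1/1600 → 1/1250 → 1/1000 → 1/800 → 1/640 → 1/500 → 1/400 → 1/320 → 1/250 → 1/200 → 1/160 — 4 stops longer (brighter).
Need 4 stops darker from the ISO: 5000 → 4000 → 3200 → 2500 → 2000 → 1600 → 1250 → 1000 → 800 → 640 → 500 → 400 → 320.

ISO 320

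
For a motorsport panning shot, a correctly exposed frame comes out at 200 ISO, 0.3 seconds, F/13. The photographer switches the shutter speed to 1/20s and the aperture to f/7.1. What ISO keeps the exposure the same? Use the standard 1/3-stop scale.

ISO 400

Shutter speed: 0.3 → 1/4 → 1/5 → 1/6 → 1/8 → 1/10 → 1/13 → 1/15 → 1/20 — 2 2/3 stops faster (darker).
Aperture: f/13 → f/11 → f/10 → f/9 → f/8 → f/7.1 — 1 2/3 stops wider (brighter).
Net change so far: 1 stop darker. Offset with the ISO: 200 → 250 → 320 → 400.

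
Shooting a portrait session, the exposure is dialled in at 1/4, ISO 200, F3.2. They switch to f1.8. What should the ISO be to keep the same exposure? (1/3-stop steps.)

Aperture: f/3.2 → f/2.8 → f/2.5 → f/2.2 → f/2 → f/1.8 — 1 2/3 stops larger aperture (brighter).
Need 1 2/3 stops darker from the ISO: 200 → 160 → 125 → 100 → 80 → 64.

ISO 64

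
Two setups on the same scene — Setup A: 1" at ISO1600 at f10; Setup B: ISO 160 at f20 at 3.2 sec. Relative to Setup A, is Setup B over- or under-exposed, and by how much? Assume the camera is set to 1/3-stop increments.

Aperture: f/10 → f/11 → f/13 → f/14 → f/16 → f/18 → f/20 — 2 stops stopped down (darker).
Shutter speed: 1 → 1.3 → 1.6 → 2 → 2.5 → 3.2 — 1 2/3 stops slower (brighter).
ISO: 1600 → 1250 → 1000 → 800 → 640 → 500 → 400 → 320 → 250 → 200 → 160 — 3 1/3 stops dropped (darker).
Net: −2 +1 2/3 −3 1/3 = −3 2/3 stops.

3 2/3 stops darker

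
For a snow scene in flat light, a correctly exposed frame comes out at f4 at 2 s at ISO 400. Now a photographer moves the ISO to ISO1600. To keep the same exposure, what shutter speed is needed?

1/2s

ISO: 400 → 800 → 1600 — 2 stops higher (brighter).
Need 2 stops darker from the shutter speed: 2 → 1 → 1/2.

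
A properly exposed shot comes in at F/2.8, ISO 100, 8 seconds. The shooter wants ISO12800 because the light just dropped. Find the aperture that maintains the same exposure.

f/32

ISO: 100 → 200 → 400 → 800 → 1600 → 3200 → 6400 → 12800 — 7 stops higher (brighter).
Need 7 stops darker from the aperture: f/2.8 → f/4 → f/5.6 → f/8 → f/11 → f/16 → f/22 → f/32.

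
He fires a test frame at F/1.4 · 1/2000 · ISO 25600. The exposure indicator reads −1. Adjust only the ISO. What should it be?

Underexposed by 1 stop → need 1 stop brighter.
ISO: 25600 → 51200.

ISO 51200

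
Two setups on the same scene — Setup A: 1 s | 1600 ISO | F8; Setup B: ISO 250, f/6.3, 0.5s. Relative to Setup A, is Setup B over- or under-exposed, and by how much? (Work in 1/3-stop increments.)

Aperture: f/8 → f/7.1 → f/6.3 — 2/3 stop larger aperture (brighter).
Shutter speed: 1 → 0.8 → 0.6 → 0.5 — 1 stop shorter (darker).
ISO: 1600 → 1250 → 1000 → 800 → 640 → 500 → 400 → 320 → 250 — 2 2/3 stops lower (darker).
Net: +2/3 −1 −2 2/3 = −3 stops.

3 stops darker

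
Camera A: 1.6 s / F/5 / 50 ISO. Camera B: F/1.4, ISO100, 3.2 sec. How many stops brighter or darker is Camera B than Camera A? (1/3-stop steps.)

5 2/3 stops brighter

Aperture: f/5 → f/4.5 → f/4 → f/3.5 → f/3.2 → f/2.8 → f/2.5 → f/2.2 → f/2 → f/1.8 → f/1.6 → f/1.4 — 3 2/3 stops opened up (brighter).
Shutter speed: 1.6 → 2 → 2.5 → 3.2 — 1 stop slower (brighter).
ISO: 50 → 64 → 80 → 100 — 1 stop raised (brighter).
Net: +3 2/3 +1 +1 = +5 2/3 stops.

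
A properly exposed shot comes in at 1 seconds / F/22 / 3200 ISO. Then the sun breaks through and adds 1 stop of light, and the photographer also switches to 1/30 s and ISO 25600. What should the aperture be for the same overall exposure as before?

f/16

Scene light: 1 stop brighter.
Shutter speed: 1 → 1/2 → 1/4 → 1/8 → 1/15 → 1/30 — 5 stops shorter (darker).
ISO: 3200 → 6400 → 12800 → 25600 — 3 stops higher (brighter).
Net so far: 1 stop darker. Aperture: f/22 → f/16.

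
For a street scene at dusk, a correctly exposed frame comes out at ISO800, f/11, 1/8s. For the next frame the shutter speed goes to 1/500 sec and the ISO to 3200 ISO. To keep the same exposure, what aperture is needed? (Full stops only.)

Shutter speed: 1/8 → 1/15 → 1/30 → 1/60 → 1/125 → 1/250 → 1/500 — 6 stops faster (darker).
ISO: 800 → 1600 → 3200 — 2 stops higher (brighter).
Net change so far: 4 stops darker. Offset with the aperture: f/11 → f/8 → f/5.6 → f/4 → f/2.8.

f/2.8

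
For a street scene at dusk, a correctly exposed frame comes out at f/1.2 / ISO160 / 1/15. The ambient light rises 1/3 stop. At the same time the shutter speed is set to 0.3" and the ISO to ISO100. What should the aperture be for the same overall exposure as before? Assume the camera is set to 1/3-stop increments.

Scene light: 1/3 stop brighter.
Shutter speed: 1/15 → 1/13 → 1/10 → 1/8 → 1/6 → 1/5 → 1/4 → 0.3 — 2 1/3 stops longer (brighter).
ISO: 160 → 125 → 100 — 2/3 stop lower (darker).
Net so far: 2 stops brighter. Aperture: f/1.2 → f/1.4 → f/1.6 → f/1.8 → f/2 → f/2.2 → f/2.5.

f/2.5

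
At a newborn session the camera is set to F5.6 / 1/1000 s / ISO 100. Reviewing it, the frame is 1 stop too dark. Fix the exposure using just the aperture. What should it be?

Underexposed by 1 stop → need 1 stop brighter.
Aperture: f/5.6 → f/4.

f/4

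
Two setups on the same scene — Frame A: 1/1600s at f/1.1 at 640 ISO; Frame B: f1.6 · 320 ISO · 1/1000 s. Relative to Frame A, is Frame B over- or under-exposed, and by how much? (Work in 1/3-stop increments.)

Aperture: f/1.1 → f/1.2 → f/1.4 → f/1.6 — 1 stop smaller aperture (darker).
Shutter speed: 1/1600 → 1/1250 → 1/1000 — 2/3 stop longer (brighter).
ISO: 640 → 500 → 400 → 320 — 1 stop lower (darker).
Net: −1 +2/3 −1 = −1 1/3 stops.

1 1/3 stops darker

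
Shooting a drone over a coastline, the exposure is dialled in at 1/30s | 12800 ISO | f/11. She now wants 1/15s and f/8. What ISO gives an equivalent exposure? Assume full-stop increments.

Shutter speed: 1/30 → 1/15 — 1 stop longer (brighter).
Aperture: f/11 → f/8 — 1 stop wider (brighter).
Net change so far: 2 stops brighter. Offset with the ISO: 12800 → 6400 → 3200.

ISO 3200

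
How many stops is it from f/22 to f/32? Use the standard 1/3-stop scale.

1 stop

f/22 → f/25 → f/29 → f/32 — count the steps: 3 third-stops = 1 stop.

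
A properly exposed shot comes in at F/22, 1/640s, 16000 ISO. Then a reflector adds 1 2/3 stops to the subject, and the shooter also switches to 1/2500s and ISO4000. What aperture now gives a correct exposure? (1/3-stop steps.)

Scene light: 1 2/3 stops brighter.
Shutter speed: 1/640 → 1/800 → 1/1000 → 1/1250 → 1/1600 → 1/2000 → 1/2500 — 2 stops faster (darker).
ISO: 16000 → 12800 → 10000 → 8000 → 6400 → 5000 → 4000 — 2 stops lower (darker).
Net so far: 2 1/3 stops darker. Aperture: f/22 → f/20 → f/18 → f/16 → f/14 → f/13 → f/11 → f/10.

f/10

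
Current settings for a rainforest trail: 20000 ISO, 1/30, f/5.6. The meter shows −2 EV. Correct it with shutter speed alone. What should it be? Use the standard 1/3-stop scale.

1/8s

Underexposed by 2 stops → need 2 stops brighter.
Shutter speed: 1/30 → 1/25 → 1/20 → 1/15 → 1/13 → 1/10 → 1/8.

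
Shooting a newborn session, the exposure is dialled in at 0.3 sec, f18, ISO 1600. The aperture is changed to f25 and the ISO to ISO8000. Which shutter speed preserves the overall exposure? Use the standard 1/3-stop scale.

1/8s

Aperture: f/18 → f/20 → f/22 → f/25 — 1 stop narrower (darker).
ISO: 1600 → 2000 → 2500 → 3200 → 4000 → 5000 → 6400 → 8000 — 2 1/3 stops higher (brighter).
Net change so far: 1 1/3 stops brighter. Offset with the shutter speed: 0.3 → 1/4 → 1/5 → 1/6 → 1/8.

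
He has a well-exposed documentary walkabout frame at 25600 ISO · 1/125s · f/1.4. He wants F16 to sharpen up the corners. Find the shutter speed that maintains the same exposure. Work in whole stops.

Aperture: f/1.4 → f/2 → f/2.8 → f/4 → f/5.6 → f/8 → f/11 → f/16 — 7 stops stopped down (darker).
Need 7 stops brighter from the shutter speed: 1/125 → 1/60 → 1/30 → 1/15 → 1/8 → 1/4 → 1/2 → 1.

1 s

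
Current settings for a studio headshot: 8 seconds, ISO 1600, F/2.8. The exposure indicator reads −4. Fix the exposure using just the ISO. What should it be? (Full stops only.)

ISO 25600

Underexposed by 4 stops → need 4 stops brighter.
ISO: 1600 → 3200 → 6400 → 12800 → 25600.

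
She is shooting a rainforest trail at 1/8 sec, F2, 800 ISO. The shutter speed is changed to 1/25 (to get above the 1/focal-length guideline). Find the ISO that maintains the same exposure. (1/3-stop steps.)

ISO 2500

Shutter speed: 1/8 → 1/10 → 1/13 → 1/15 → 1/20 → 1/25 — 1 2/3 stops shorter (darker).
Need 1 2/3 stops brighter from the ISO: 800 → 1000 → 1250 → 1600 → 2000 → 2500.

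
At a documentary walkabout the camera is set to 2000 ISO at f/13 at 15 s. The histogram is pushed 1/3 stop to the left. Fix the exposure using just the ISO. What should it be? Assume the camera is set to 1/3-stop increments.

Underexposed by 1/3 stop → need 1/3 stop brighter.
ISO: 2000 → 2500.

ISO 2500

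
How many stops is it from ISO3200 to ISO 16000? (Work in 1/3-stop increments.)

3200 → 4000 → 5000 → 6400 → 8000 → 10000 → 12800 → 16000 — count the steps: 7 third-stops = 2 1/3 stops.

2 1/3 stops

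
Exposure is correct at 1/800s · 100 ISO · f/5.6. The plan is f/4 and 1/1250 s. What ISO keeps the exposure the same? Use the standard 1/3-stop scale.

Aperture: f/5.6 → f/5 → f/4.5 → f/4 — 1 stop wider (brighter).
Shutter speed: 1/800 → 1/1000 → 1/1250 — 2/3 stop faster (darker).
Net change so far: 1/3 stop brighter. Offset with the ISO: 100 → 80.

ISO 80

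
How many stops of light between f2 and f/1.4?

1 stop

f/2 → f/1.4 — count the steps: 1 stop.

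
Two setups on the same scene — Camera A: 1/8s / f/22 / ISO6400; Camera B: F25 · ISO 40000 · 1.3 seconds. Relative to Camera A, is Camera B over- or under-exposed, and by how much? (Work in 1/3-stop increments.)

Aperture: f/22 → f/25 — 1/3 stop narrower (darker).
Shutter speed: 1/8 → 1/6 → 1/5 → 1/4 → 0.3 → 0.4 → 0.5 → 0.6 → 0.8 → 1 → 1.3 — 3 1/3 stops longer (brighter).
ISO: 6400 → 8000 → 10000 → 12800 → 16000 → 20000 → 25600 → 32000 → 40000 — 2 2/3 stops raised (brighter).
Net: −1/3 +3 1/3 +2 2/3 = +5 2/3 stops.

5 2/3 stops brighter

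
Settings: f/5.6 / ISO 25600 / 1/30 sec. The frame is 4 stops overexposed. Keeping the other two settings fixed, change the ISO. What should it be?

ISO 1600

Overexposed by 4 stops → need 4 stops darker.
ISO: 25600 → 12800 → 6400 → 3200 → 1600.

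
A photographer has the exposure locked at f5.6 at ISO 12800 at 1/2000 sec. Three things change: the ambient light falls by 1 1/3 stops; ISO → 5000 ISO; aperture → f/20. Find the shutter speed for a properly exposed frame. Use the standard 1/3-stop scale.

1/25s

Scene light: 1 1/3 stops darker.
ISO: 12800 → 10000 → 8000 → 6400 → 5000 — 1 1/3 stops lower (darker).
Aperture: f/5.6 → f/6.3 → f/7.1 → f/8 → f/9 → f/10 → f/11 → f/13 → f/14 → f/16 → f/18 → f/20 — 3 2/3 stops narrower (darker).
Net so far: 6 1/3 stops darker. Shutter speed: 1/2000 → 1/1600 → 1/1250 → 1/1000 → 1/800 → 1/640 → 1/500 → 1/400 → 1/320 → 1/250 → 1/200 → 1/160 → 1/125 → 1/100 → 1/80 → 1/60 → 1/50 → 1/40 → 1/30 → 1/25.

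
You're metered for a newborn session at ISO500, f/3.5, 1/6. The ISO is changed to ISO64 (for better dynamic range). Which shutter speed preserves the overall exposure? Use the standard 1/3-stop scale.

1.3 s

ISO: 500 → 400 → 320 → 250 → 200 → 160 → 125 → 100 → 80 → 64 — 3 stops dropped (darker).
Need 3 stops brighter from the shutter speed: 1/6 → 1/5 → 1/4 → 0.3 → 0.4 → 0.5 → 0.6 → 0.8 → 1 → 1.3.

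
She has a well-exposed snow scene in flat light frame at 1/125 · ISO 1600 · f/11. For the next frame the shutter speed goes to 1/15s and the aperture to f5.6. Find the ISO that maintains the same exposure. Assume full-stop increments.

Shutter speed: 1/125 → 1/60 → 1/30 → 1/15 — 3 stops slower (brighter).
Aperture: f/11 → f/8 → f/5.6 — 2 stops larger aperture (brighter).
Net change so far: 5 stops brighter. Offset with the ISO: 1600 → 800 → 400 → 200 → 100 → 50.

ISO 50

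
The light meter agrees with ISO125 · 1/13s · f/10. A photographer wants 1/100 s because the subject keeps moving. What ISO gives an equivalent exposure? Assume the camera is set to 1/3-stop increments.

Shutter speed: 1/13 → 1/15 → 1/20 → 1/25 → 1/30 → 1/40 → 1/50 → 1/60 → 1/80 → 1/100 — 3 stops faster (darker).
Need 3 stops brighter from the ISO: 125 → 160 → 200 → 250 → 320 → 400 → 500 → 640 → 800 → 1000.

ISO 1000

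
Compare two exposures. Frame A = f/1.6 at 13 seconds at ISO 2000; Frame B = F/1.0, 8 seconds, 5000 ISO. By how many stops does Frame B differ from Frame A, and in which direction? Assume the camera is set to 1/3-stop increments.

Aperture: f/1.6 → f/1.4 → f/1.2 → f/1.1 → f/1.0 — 1 1/3 stops opened up (brighter).
Shutter speed: 13 → 10 → 8 — 2/3 stop shorter (darker).
ISO: 2000 → 2500 → 3200 → 4000 → 5000 — 1 1/3 stops higher (brighter).
Net: +1 1/3 −2/3 +1 1/3 = +2 stops.

2 stops brighter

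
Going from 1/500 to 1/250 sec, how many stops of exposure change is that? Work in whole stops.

1 stop

1/500 → 1/250 — count the steps: 1 stop.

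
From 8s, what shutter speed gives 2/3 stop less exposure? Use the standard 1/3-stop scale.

Shutter speed: 8 → 6 → 5 — 2/3 stop shorter (darker).

5 s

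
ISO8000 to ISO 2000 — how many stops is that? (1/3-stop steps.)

8000 → 6400 → 5000 → 4000 → 3200 → 2500 → 2000 — count the steps: 6 third-stops = 2 stops.

2 stops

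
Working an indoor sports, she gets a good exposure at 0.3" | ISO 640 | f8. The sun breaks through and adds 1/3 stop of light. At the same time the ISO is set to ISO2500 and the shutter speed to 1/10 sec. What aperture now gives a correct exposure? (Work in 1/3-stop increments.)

f/10

Scene light: 1/3 stop brighter.
ISO: 640 → 800 → 1000 → 1250 → 1600 → 2000 → 2500 — 2 stops higher (brighter).
Shutter speed: 0.3 → 1/4 → 1/5 → 1/6 → 1/8 → 1/10 — 1 2/3 stops shorter (darker).
Net so far: 2/3 stop brighter. Aperture: f/8 → f/9 → f/10.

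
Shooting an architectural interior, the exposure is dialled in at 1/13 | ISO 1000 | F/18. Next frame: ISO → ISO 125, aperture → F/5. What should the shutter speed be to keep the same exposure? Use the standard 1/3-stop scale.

ISO: 1000 → 800 → 640 → 500 → 400 → 320 → 250 → 200 → 160 → 125 — 3 stops dropped (darker).
Aperture: f/18 → f/16 → f/14 → f/13 → f/11 → f/10 → f/9 → f/8 → f/7.1 → f/6.3 → f/5.6 → f/5 — 3 2/3 stops larger aperture (brighter).
Net change so far: 2/3 stop brighter. Offset with the shutter speed: 1/13 → 1/15 → 1/20.

1/20s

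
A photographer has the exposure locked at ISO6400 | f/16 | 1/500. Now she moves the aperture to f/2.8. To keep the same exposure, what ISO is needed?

Aperture: f/16 → f/11 → f/8 → f/5.6 → f/4 → f/2.8 — 5 stops opened up (brighter).
Need 5 stops darker from the ISO: 6400 → 3200 → 1600 → 800 → 400 → 200.

ISO 200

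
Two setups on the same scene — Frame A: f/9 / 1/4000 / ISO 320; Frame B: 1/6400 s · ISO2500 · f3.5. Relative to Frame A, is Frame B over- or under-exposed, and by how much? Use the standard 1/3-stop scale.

Aperture: f/9 → f/8 → f/7.1 → f/6.3 → f/5.6 → f/5 → f/4.5 → f/4 → f/3.5 — 2 2/3 stops wider (brighter).
Shutter speed: 1/4000 → 1/5000 → 1/6400 — 2/3 stop shorter (darker).
ISO: 320 → 400 → 500 → 640 → 800 → 1000 → 1250 → 1600 → 2000 → 2500 — 3 stops higher (brighter).
Net: +2 2/3 −2/3 +3 = +5 stops.

5 stops brighter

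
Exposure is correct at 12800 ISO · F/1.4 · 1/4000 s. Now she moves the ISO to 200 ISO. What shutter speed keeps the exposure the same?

ISO: 12800 → 6400 → 3200 → 1600 → 800 → 400 → 200 — 6 stops dropped (darker).
Need 6 stops brighter from the shutter speed: 1/4000 → 1/2000 → 1/1000 → 1/500 → 1/250 → 1/125 → 1/60.

1/60s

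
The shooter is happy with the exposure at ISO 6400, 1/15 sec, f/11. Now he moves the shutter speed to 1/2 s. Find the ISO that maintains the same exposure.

ISO 800

Shutter speed: 1/15 → 1/8 → 1/4 → 1/2 — 3 stops slower (brighter).
Need 3 stops darker from the ISO: 6400 → 3200 → 1600 → 800.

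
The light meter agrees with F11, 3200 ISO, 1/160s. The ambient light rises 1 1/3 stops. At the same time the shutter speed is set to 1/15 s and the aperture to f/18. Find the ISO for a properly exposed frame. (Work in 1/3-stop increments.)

Scene light: 1 1/3 stops brighter.
Shutter speed: 1/160 → 1/125 → 1/100 → 1/80 → 1/60 → 1/50 → 1/40 → 1/30 → 1/25 → 1/20 → 1/15 — 3 1/3 stops slower (brighter).
Aperture: f/11 → f/13 → f/14 → f/16 → f/18 — 1 1/3 stops narrower (darker).
Net so far: 3 1/3 stops brighter. ISO: 3200 → 2500 → 2000 → 1600 → 1250 → 1000 → 800 → 640 → 500 → 400 → 320.

ISO 320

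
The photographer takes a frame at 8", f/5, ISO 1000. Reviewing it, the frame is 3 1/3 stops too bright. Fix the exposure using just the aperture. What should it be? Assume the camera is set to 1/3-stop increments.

f/16

Overexposed by 3 1/3 stops → need 3 1/3 stops darker.
Aperture: f/5 → f/5.6 → f/6.3 → f/7.1 → f/8 → f/9 → f/10 → f/11 → f/13 → f/14 → f/16.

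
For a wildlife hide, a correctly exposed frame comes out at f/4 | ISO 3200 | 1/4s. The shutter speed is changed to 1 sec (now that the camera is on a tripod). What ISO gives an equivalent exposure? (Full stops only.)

ISO 800

Shutter speed: 1/4 → 1/2 → 1 — 2 stops slower (brighter).
Need 2 stops darker from the ISO: 3200 → 1600 → 800.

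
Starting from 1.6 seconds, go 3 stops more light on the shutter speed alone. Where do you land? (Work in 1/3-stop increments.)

13 s

Shutter speed: 1.6 → 2 → 2.5 → 3.2 → 4 → 5 → 6 → 8 → 10 → 13 — 3 stops slower (brighter).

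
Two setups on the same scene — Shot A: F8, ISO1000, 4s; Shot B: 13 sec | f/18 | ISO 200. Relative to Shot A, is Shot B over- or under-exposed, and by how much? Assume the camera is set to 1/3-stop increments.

Aperture: f/8 → f/9 → f/10 → f/11 → f/13 → f/14 → f/16 → f/18 — 2 1/3 stops stopped down (darker).
Shutter speed: 4 → 5 → 6 → 8 → 10 → 13 — 1 2/3 stops slower (brighter).
ISO: 1000 → 800 → 640 → 500 → 400 → 320 → 250 → 200 — 2 1/3 stops lower (darker).
Net: −2 1/3 +1 2/3 −2 1/3 = −3 stops.

3 stops darker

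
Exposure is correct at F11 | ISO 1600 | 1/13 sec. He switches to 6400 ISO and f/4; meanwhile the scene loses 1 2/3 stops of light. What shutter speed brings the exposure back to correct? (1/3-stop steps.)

1/125s

Scene light: 1 2/3 stops darker.
ISO: 1600 → 2000 → 2500 → 3200 → 4000 → 5000 → 6400 — 2 stops higher (brighter).
Aperture: f/11 → f/10 → f/9 → f/8 → f/7.1 → f/6.3 → f/5.6 → f/5 → f/4.5 → f/4 — 3 stops opened up (brighter).
Net so far: 3 1/3 stops brighter. Shutter speed: 1/13 → 1/15 → 1/20 → 1/25 → 1/30 → 1/40 → 1/50 → 1/60 → 1/80 → 1/100 → 1/125.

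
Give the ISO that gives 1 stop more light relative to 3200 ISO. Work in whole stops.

ISO: 3200 → 6400 — 1 stop raised (brighter).

ISO 6400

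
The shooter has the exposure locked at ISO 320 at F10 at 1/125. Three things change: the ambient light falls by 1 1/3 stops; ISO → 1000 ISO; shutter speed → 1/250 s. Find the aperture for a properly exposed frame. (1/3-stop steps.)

Scene light: 1 1/3 stops darker.
ISO: 320 → 400 → 500 → 640 → 800 → 1000 — 1 2/3 stops higher (brighter).
Shutter speed: 1/125 → 1/160 → 1/200 → 1/250 — 1 stop faster (darker).
Net so far: 2/3 stop darker. Aperture: f/10 → f/9 → f/8.

f/8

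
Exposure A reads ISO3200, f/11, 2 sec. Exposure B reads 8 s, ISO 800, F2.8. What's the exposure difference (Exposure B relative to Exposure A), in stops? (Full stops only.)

4 stops brighter

Aperture: f/11 → f/8 → f/5.6 → f/4 → f/2.8 — 4 stops wider (brighter).
Shutter speed: 2 → 4 → 8 — 2 stops longer (brighter).
ISO: 3200 → 1600 → 800 — 2 stops dropped (darker).
Net: +4 +2 −2 = +4 stops.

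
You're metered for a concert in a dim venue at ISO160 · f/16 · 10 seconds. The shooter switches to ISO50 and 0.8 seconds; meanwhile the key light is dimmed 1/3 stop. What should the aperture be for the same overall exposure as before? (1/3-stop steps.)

f/2.2

Scene light: 1/3 stop darker.
ISO: 160 → 125 → 100 → 80 → 64 → 50 — 1 2/3 stops lower (darker).
Shutter speed: 10 → 8 → 6 → 5 → 4 → 3.2 → 2.5 → 2 → 1.6 → 1.3 → 1 → 0.8 — 3 2/3 stops faster (darker).
Net so far: 5 2/3 stops darker. Aperture: f/16 → f/14 → f/13 → f/11 → f/10 → f/9 → f/8 → f/7.1 → f/6.3 → f/5.6 → f/5 → f/4.5 → f/4 → f/3.5 → f/3.2 → f/2.8 → f/2.5 → f/2.2.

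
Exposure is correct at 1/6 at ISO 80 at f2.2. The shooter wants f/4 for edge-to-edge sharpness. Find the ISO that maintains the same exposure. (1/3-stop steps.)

ISO 250

Aperture: f/2.2 → f/2.5 → f/2.8 → f/3.2 → f/3.5 → f/4 — 1 2/3 stops narrower (darker).
Need 1 2/3 stops brighter from the ISO: 80 → 100 → 125 → 160 → 200 → 250.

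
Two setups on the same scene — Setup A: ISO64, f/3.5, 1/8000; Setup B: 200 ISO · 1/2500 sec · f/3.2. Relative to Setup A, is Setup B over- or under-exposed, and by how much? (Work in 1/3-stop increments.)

Aperture: f/3.5 → f/3.2 — 1/3 stop wider (brighter).
Shutter speed: 1/8000 → 1/6400 → 1/5000 → 1/4000 → 1/3200 → 1/2500 — 1 2/3 stops slower (brighter).
ISO: 64 → 80 → 100 → 125 → 160 → 200 — 1 2/3 stops raised (brighter).
Net: +1/3 +1 2/3 +1 2/3 = +3 2/3 stops.

3 2/3 stops brighter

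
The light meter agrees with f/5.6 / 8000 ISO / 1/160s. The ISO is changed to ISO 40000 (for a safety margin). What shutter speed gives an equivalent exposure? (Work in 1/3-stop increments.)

ISO: 8000 → 10000 → 12800 → 16000 → 20000 → 25600 → 32000 → 40000 — 2 1/3 stops raised (brighter).
Need 2 1/3 stops darker from the shutter speed: 1/160 → 1/200 → 1/250 → 1/320 → 1/400 → 1/500 → 1/640 → 1/800.

1/800s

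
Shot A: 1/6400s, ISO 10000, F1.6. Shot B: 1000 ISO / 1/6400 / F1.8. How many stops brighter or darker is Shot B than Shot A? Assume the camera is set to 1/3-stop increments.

3 2/3 stops darker

Aperture: f/1.6 → f/1.8 — 1/3 stop narrower (darker).
Shutter speed: unchanged.
ISO: 10000 → 8000 → 6400 → 5000 → 4000 → 3200 → 2500 → 2000 → 1600 → 1250 → 1000 — 3 1/3 stops lower (darker).
Net: −1/3 −3 1/3 = −3 2/3 stops.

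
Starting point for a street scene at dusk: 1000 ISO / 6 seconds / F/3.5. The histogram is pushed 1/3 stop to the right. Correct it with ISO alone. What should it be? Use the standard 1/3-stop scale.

Overexposed by 1/3 stop → need 1/3 stop darker.
ISO: 1000 → 800.

ISO 800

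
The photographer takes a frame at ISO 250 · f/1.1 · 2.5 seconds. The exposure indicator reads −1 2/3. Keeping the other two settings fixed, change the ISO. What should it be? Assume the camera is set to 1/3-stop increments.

Underexposed by 1 2/3 stops → need 1 2/3 stops brighter.
ISO: 250 → 320 → 400 → 500 → 640 → 800.

ISO 800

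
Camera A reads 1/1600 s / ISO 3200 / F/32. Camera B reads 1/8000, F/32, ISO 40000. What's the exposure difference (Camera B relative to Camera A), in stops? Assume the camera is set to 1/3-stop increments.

1 1/3 stops brighter

Aperture: unchanged.
Shutter speed: 1/1600 → 1/2000 → 1/2500 → 1/3200 → 1/4000 → 1/5000 → 1/6400 → 1/8000 — 2 1/3 stops faster (darker).
ISO: 3200 → 4000 → 5000 → 6400 → 8000 → 10000 → 12800 → 16000 → 20000 → 25600 → 32000 → 40000 — 3 2/3 stops raised (brighter).
Net: −2 1/3 +3 2/3 = +1 1/3 stops.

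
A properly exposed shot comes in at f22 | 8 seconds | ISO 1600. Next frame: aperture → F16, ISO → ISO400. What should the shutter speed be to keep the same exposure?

Aperture: f/22 → f/16 — 1 stop larger aperture (brighter).
ISO: 1600 → 800 → 400 — 2 stops lower (darker).
Net change so far: 1 stop darker. Offset with the shutter speed: 8 → 15.

15 s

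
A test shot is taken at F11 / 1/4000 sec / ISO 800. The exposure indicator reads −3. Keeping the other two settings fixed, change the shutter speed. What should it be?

Underexposed by 3 stops → need 3 stops brighter.
Shutter speed: 1/4000 → 1/2000 → 1/1000 → 1/500.

1/500s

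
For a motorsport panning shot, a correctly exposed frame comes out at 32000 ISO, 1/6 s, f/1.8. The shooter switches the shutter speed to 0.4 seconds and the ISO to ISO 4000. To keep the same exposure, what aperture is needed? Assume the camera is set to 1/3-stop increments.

Shutter speed: 1/6 → 1/5 → 1/4 → 0.3 → 0.4 — 1 1/3 stops longer (brighter).
ISO: 32000 → 25600 → 20000 → 16000 → 12800 → 10000 → 8000 → 6400 → 5000 → 4000 — 3 stops lower (darker).
Net change so far: 1 2/3 stops darker. Offset with the aperture: f/1.8 → f/1.6 → f/1.4 → f/1.2 → f/1.1 → f/1.0.

f/1.0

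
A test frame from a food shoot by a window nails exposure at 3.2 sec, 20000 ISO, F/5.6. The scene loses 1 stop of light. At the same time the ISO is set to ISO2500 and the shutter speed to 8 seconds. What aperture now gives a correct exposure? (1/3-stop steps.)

Scene light: 1 stop darker.
ISO: 20000 → 16000 → 12800 → 10000 → 8000 → 6400 → 5000 → 4000 → 3200 → 2500 — 3 stops lower (darker).
Shutter speed: 3.2 → 4 → 5 → 6 → 8 — 1 1/3 stops slower (brighter).
Net so far: 2 2/3 stops darker. Aperture: f/5.6 → f/5 → f/4.5 → f/4 → f/3.5 → f/3.2 → f/2.8 → f/2.5 → f/2.2.

f/2.2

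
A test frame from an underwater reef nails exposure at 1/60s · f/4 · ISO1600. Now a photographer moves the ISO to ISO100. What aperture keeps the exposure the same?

f/1.0

ISO: 1600 → 800 → 400 → 200 → 100 — 4 stops lower (darker).
Need 4 stops brighter from the aperture: f/4 → f/2.8 → f/2 → f/1.4 → f/1.0.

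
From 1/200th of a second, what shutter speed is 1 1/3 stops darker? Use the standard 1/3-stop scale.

Shutter speed: 1/200 → 1/250 → 1/320 → 1/400 → 1/500 — 1 1/3 stops shorter (darker).

1/500s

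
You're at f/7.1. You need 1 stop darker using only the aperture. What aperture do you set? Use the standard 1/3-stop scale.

Aperture: f/7.1 → f/8 → f/9 → f/10 — 1 stop smaller aperture (darker).

f/10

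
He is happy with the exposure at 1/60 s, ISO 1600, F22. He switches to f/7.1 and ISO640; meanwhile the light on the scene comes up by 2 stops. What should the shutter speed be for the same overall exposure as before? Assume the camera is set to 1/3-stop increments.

1/1000s

Scene light: 2 stops brighter.
Aperture: f/22 → f/20 → f/18 → f/16 → f/14 → f/13 → f/11 → f/10 → f/9 → f/8 → f/7.1 — 3 1/3 stops larger aperture (brighter).
ISO: 1600 → 1250 → 1000 → 800 → 640 — 1 1/3 stops lower (darker).
Net so far: 4 stops brighter. Shutter speed: 1/60 → 1/80 → 1/100 → 1/125 → 1/160 → 1/200 → 1/250 → 1/320 → 1/400 → 1/500 → 1/640 → 1/800 → 1/1000.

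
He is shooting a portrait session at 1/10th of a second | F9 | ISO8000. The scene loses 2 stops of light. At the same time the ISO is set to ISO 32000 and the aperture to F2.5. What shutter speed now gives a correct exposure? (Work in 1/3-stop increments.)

1/125s

Scene light: 2 stops darker.
ISO: 8000 → 10000 → 12800 → 16000 → 20000 → 25600 → 32000 — 2 stops raised (brighter).
Aperture: f/9 → f/8 → f/7.1 → f/6.3 → f/5.6 → f/5 → f/4.5 → f/4 → f/3.5 → f/3.2 → f/2.8 → f/2.5 — 3 2/3 stops opened up (brighter).
Net so far: 3 2/3 stops brighter. Shutter speed: 1/10 → 1/13 → 1/15 → 1/20 → 1/25 → 1/30 → 1/40 → 1/50 → 1/60 → 1/80 → 1/100 → 1/125.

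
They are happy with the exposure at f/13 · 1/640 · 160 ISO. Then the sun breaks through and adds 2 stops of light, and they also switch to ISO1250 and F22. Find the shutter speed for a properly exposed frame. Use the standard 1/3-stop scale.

1/6400s

Scene light: 2 stops brighter.
ISO: 160 → 200 → 250 → 320 → 400 → 500 → 640 → 800 → 1000 → 1250 — 3 stops raised (brighter).
Aperture: f/13 → f/14 → f/16 → f/18 → f/20 → f/22 — 1 2/3 stops narrower (darker).
Net so far: 3 1/3 stops brighter. Shutter speed: 1/640 → 1/800 → 1/1000 → 1/1250 → 1/1600 → 1/2000 → 1/2500 → 1/3200 → 1/4000 → 1/5000 → 1/6400.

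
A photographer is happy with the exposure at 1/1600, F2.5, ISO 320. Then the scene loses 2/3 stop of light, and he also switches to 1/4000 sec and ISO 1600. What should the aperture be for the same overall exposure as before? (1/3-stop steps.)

f/2.8

Scene light: 2/3 stop darker.
Shutter speed: 1/1600 → 1/2000 → 1/2500 → 1/3200 → 1/4000 — 1 1/3 stops shorter (darker).
ISO: 320 → 400 → 500 → 640 → 800 → 1000 → 1250 → 1600 — 2 1/3 stops higher (brighter).
Net so far: 1/3 stop brighter. Aperture: f/2.5 → f/2.8.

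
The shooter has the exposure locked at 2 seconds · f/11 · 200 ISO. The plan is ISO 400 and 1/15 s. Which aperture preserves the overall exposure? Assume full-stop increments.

f/2.8

ISO: 200 → 400 — 1 stop raised (brighter).
Shutter speed: 2 → 1 → 1/2 → 1/4 → 1/8 → 1/15 — 5 stops shorter (darker).
Net change so far: 4 stops darker. Offset with the aperture: f/11 → f/8 → f/5.6 → f/4 → f/2.8.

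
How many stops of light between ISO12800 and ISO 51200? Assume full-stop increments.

12800 → 25600 → 51200 — count the steps: 2 stops.

2 stops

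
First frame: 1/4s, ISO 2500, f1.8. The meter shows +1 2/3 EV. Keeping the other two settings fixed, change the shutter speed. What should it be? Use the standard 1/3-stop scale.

1/13s

Overexposed by 1 2/3 stops → need 1 2/3 stops darker.
Shutter speed: 1/4 → 1/5 → 1/6 → 1/8 → 1/10 → 1/13.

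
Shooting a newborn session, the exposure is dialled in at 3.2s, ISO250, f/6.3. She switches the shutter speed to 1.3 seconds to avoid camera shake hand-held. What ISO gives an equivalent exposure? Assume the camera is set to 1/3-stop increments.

Shutter speed: 3.2 → 2.5 → 2 → 1.6 → 1.3 — 1 1/3 stops faster (darker).
Need 1 1/3 stops brighter from the ISO: 250 → 320 → 400 → 500 → 640.

ISO 640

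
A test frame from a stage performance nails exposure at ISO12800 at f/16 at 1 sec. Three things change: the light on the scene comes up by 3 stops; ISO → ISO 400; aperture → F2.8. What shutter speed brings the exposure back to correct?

1/8s

Scene light: 3 stops brighter.
ISO: 12800 → 6400 → 3200 → 1600 → 800 → 400 — 5 stops dropped (darker).
Aperture: f/16 → f/11 → f/8 → f/5.6 → f/4 → f/2.8 — 5 stops opened up (brighter).
Net so far: 3 stops brighter. Shutter speed: 1 → 1/2 → 1/4 → 1/8.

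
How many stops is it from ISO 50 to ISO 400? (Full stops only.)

3 stops

50 → 100 → 200 → 400 — count the steps: 3 stops.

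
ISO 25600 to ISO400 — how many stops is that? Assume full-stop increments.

6 stops

25600 → 12800 → 6400 → 3200 → 1600 → 800 → 400 — count the steps: 6 stops.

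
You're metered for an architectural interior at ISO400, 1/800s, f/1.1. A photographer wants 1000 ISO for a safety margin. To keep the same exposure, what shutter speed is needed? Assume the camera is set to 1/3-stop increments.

ISO: 400 → 500 → 640 → 800 → 1000 — 1 1/3 stops raised (brighter).
Need 1 1/3 stops darker from the shutter speed: 1/800 → 1/1000 → 1/1250 → 1/1600 → 1/2000.

1/2000s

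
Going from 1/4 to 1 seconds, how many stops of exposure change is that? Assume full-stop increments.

1/4 → 1/2 → 1 — count the steps: 2 stops.

2 stops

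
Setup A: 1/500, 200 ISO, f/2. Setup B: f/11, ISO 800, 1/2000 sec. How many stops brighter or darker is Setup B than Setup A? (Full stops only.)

5 stops darker

Aperture: f/2 → f/2.8 → f/4 → f/5.6 → f/8 → f/11 — 5 stops stopped down (darker).
Shutter speed: 1/500 → 1/1000 → 1/2000 — 2 stops faster (darker).
ISO: 200 → 400 → 800 — 2 stops higher (brighter).
Net: −5 −2 +2 = −5 stops.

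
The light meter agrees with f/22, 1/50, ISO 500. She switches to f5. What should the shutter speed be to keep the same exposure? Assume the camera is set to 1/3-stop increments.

1/1000s

Aperture: f/22 → f/20 → f/18 → f/16 → f/14 → f/13 → f/11 → f/10 → f/9 → f/8 → f/7.1 → f/6.3 → f/5.6 → f/5 — 4 1/3 stops larger aperture (brighter).
Need 4 1/3 stops darker from the shutter speed: 1/50 → 1/60 → 1/80 → 1/100 → 1/125 → 1/160 → 1/200 → 1/250 → 1/320 → 1/400 → 1/500 → 1/640 → 1/800 → 1/1000.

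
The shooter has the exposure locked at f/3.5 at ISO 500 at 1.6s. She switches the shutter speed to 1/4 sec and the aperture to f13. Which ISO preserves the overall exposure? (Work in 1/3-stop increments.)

ISO 40000

Shutter speed: 1.6 → 1.3 → 1 → 0.8 → 0.6 → 0.5 → 0.4 → 0.3 → 1/4 — 2 2/3 stops shorter (darker).
Aperture: f/3.5 → f/4 → f/4.5 → f/5 → f/5.6 → f/6.3 → f/7.1 → f/8 → f/9 → f/10 → f/11 → f/13 — 3 2/3 stops narrower (darker).
Net change so far: 6 1/3 stops darker. Offset with the ISO: 500 → 640 → 800 → 1000 → 1250 → 1600 → 2000 → 2500 → 3200 → 4000 → 5000 → 6400 → 8000 → 10000 → 12800 → 16000 → 20000 → 25600 → 32000 → 40000.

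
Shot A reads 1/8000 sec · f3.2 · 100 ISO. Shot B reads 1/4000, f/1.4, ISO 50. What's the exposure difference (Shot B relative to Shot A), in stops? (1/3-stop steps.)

Aperture: f/3.2 → f/2.8 → f/2.5 → f/2.2 → f/2 → f/1.8 → f/1.6 → f/1.4 — 2 1/3 stops opened up (brighter).
Shutter speed: 1/8000 → 1/6400 → 1/5000 → 1/4000 — 1 stop slower (brighter).
ISO: 100 → 80 → 64 → 50 — 1 stop lower (darker).
Net: +2 1/3 +1 −1 = +2 1/3 stops.

2 1/3 stops brighter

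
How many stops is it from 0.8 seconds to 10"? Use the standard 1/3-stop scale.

0.8 → 1 → 1.3 → 1.6 → 2 → 2.5 → 3.2 → 4 → 5 → 6 → 8 → 10 — count the steps: 11 third-stops = 3 2/3 stops.

3 2/3 stops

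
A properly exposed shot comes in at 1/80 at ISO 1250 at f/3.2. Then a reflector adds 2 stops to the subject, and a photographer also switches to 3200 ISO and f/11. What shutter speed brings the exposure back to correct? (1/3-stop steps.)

1/60s

Scene light: 2 stops brighter.
ISO: 1250 → 1600 → 2000 → 2500 → 3200 — 1 1/3 stops higher (brighter).
Aperture: f/3.2 → f/3.5 → f/4 → f/4.5 → f/5 → f/5.6 → f/6.3 → f/7.1 → f/8 → f/9 → f/10 → f/11 — 3 2/3 stops smaller aperture (darker).
Net so far: 1/3 stop darker. Shutter speed: 1/80 → 1/60.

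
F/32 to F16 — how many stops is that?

2 stops

f/32 → f/22 → f/16 — count the steps: 2 stops.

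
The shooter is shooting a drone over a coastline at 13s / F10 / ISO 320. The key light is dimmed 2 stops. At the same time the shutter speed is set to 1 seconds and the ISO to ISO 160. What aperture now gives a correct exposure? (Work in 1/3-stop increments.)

Scene light: 2 stops darker.
Shutter speed: 13 → 10 → 8 → 6 → 5 → 4 → 3.2 → 2.5 → 2 → 1.6 → 1.3 → 1 — 3 2/3 stops shorter (darker).
ISO: 320 → 250 → 200 → 160 — 1 stop dropped (darker).
Net so far: 6 2/3 stops darker. Aperture: f/10 → f/9 → f/8 → f/7.1 → f/6.3 → f/5.6 → f/5 → f/4.5 → f/4 → f/3.5 → f/3.2 → f/2.8 → f/2.5 → f/2.2 → f/2 → f/1.8 → f/1.6 → f/1.4 → f/1.2 → f/1.1 → f/1.0.

f/1.0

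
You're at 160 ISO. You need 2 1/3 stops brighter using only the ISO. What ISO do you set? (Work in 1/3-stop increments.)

ISO 800

ISO: 160 → 200 → 250 → 320 → 400 → 500 → 640 → 800 — 2 1/3 stops higher (brighter).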